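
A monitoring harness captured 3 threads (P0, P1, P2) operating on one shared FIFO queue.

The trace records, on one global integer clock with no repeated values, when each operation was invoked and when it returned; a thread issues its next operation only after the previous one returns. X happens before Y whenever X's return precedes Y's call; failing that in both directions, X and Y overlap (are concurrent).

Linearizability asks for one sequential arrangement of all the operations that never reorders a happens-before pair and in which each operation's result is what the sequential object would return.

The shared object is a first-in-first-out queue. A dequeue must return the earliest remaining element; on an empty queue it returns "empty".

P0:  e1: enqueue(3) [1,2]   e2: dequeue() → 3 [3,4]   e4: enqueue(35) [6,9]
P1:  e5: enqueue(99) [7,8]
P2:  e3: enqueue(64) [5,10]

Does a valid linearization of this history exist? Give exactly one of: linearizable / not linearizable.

a witness: e1, e2, e3, e4, e5
step 1: e1 enqueue(3) — queue <3>
step 2: e2 dequeue() → 3 — queue <>
step 3: e3 enqueue(64) — queue <64>
step 4: e4 enqueue(35) — queue <64,35>
step 5: e5 enqueue(99) — queue <64,35,99>

linearizable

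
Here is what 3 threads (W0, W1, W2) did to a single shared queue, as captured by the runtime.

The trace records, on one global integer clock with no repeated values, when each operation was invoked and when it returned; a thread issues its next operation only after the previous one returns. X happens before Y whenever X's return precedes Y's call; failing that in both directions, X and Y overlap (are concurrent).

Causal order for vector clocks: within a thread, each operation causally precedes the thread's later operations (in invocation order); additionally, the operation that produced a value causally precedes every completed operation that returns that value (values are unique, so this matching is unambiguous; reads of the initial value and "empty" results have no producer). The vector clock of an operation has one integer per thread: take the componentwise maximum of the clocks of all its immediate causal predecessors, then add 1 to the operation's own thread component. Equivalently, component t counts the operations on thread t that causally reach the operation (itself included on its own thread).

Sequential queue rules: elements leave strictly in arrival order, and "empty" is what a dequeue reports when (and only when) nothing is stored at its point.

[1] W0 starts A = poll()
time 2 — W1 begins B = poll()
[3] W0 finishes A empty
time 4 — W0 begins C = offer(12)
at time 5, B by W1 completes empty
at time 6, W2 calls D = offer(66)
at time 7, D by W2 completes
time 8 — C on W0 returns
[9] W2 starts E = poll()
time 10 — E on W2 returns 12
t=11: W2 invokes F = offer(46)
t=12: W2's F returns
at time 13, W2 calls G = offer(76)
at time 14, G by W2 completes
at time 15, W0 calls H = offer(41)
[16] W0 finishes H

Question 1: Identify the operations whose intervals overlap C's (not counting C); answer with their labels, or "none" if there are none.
B, D

C spans [4,8]: anything still running between times 4 and 8 counts as concurrent
A [1,3]: before
B [2,5]: concurrent
D [6,7]: concurrent
E [9,10]: after
F [11,12]: after
G [13,14]: after
H [15,16]: after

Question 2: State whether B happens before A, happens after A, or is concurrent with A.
concurrent

B spans [2,5], A spans [1,3]
the intervals overlap in both directions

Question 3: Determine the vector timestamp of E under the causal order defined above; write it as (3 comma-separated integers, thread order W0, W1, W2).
(2, 0, 2)

D (invocation 6): nothing precedes it; W2's component alone gives (0, 0, 1)
B (invocation 2): nothing precedes it; W1's component alone gives (0, 1, 0)
A (invocation 1): nothing precedes it; W0's component alone gives (1, 0, 0)
C, invoked 4, takes VC(A)=(1, 0, 0) under max, adds 1 for W0 → (2, 0, 0)
H, invoked 15, takes VC(C)=(2, 0, 0) under max, adds 1 for W0 → (3, 0, 0)
E, invoked 9, takes VC(C)=(2, 0, 0), VC(D)=(0, 0, 1) under max, adds 1 for W2 → (2, 0, 2)
F, invoked 11, takes VC(E)=(2, 0, 2) under max, adds 1 for W2 → (2, 0, 3)
G, invoked 13, takes VC(F)=(2, 0, 3) under max, adds 1 for W2 → (2, 0, 4)
target: VC(E) = (2, 0, 2)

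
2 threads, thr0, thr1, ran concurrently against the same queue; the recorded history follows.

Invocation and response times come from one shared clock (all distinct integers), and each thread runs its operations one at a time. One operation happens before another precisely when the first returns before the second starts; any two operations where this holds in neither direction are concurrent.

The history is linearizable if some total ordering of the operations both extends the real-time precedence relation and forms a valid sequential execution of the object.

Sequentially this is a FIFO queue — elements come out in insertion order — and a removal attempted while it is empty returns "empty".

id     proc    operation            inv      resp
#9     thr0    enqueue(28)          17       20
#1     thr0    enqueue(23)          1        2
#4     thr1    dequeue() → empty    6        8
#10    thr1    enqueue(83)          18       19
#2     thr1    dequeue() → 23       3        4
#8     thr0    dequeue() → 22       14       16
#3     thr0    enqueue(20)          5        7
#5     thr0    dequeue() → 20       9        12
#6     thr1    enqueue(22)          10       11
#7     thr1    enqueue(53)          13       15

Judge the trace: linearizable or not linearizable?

one valid linearization: #1, #2, #4, #3, #5, #6, #7, #8, #9, #10
1. #1 enqueue(23), leaving queue <23>
2. #2 dequeue() → 23, leaving queue <>
3. #4 dequeue() → empty, leaving queue <>
4. #3 enqueue(20), leaving queue <20>
5. #5 dequeue() → 20, leaving queue <>
6. #6 enqueue(22), leaving queue <22>
7. #7 enqueue(53), leaving queue <22,53>
8. #8 dequeue() → 22, leaving queue <53>
9. #9 enqueue(28), leaving queue <53,28>
10. #10 enqueue(83), leaving queue <53,28,83>

linearizable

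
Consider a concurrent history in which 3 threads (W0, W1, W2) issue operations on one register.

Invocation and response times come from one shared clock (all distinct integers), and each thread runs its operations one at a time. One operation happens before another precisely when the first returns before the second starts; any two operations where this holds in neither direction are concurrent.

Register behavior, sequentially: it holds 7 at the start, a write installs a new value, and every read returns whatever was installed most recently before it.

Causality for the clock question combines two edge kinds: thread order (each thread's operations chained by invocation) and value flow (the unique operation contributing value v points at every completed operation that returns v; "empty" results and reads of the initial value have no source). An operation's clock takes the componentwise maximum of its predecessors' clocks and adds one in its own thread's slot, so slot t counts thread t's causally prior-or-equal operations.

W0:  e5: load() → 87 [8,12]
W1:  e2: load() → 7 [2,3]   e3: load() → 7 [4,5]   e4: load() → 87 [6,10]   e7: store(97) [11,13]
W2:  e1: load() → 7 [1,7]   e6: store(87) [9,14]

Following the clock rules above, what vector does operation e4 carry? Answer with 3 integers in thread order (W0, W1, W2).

no predecessors for e1 (invoked 1): W2 increments from zero → (0, 0, 1)
no predecessors for e2 (invoked 2): W1 increments from zero → (0, 1, 0)
from VC(e1)=(0, 0, 1), e6 (invoked 9) maxes components and bumps W2 → (0, 0, 2)
from VC(e2)=(0, 1, 0), e3 (invoked 4) maxes components and bumps W1 → (0, 2, 0)
from VC(e6)=(0, 0, 2), e5 (invoked 8) maxes components and bumps W0 → (1, 0, 2)
from VC(e3)=(0, 2, 0), VC(e6)=(0, 0, 2), e4 (invoked 6) maxes components and bumps W1 → (0, 3, 2)
from VC(e4)=(0, 3, 2), e7 (invoked 11) maxes components and bumps W1 → (0, 4, 2)
target: VC(e4) = (0, 3, 2)

(0, 3, 2)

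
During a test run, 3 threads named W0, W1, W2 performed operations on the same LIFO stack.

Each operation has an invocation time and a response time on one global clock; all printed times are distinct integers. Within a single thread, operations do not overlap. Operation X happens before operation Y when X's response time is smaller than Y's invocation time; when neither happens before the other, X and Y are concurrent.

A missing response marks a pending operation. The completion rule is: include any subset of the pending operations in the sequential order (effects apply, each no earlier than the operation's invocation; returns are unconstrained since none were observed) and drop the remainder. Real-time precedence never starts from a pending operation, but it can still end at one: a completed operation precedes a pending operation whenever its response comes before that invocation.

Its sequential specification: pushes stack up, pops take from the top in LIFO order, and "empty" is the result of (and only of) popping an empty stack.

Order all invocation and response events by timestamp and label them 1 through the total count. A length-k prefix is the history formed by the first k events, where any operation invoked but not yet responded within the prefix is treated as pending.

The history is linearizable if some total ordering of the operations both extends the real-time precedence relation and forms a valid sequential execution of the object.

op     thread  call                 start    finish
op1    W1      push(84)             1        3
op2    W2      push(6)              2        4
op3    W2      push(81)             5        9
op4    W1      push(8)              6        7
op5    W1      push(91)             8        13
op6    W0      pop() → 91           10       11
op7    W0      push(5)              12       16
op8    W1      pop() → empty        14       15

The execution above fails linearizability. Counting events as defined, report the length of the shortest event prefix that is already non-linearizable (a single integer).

events 1..14 are linearizable; a witness order is op1, op2, op3, op4, op5, op6:
step 1: op1 push(84) — stack <84>
step 2: op2 push(6) — stack <84,6>
step 3: op3 push(81) — stack <84,6,81>
step 4: op4 push(8) — stack <84,6,81,8>
step 5: op5 push(91) — stack <84,6,81,8,91>
step 6: op6 pop() → 91 — stack <84,6,81,8>
with event 15 included (op8 responding at time 15), all real-time-consistent orders fail
completion choices over the 1 pending operation (op7) were checked; none helps
e.g. op1, op2, op3, op4, op5, op6, op8 (pending dropped): illegal at step 7, since op8 pop() → empty cannot apply there
e.g. op1, op2, op3, op4, op6, op5, op8 (pending dropped): illegal at step 5, since op6 pop() → 91 cannot apply there

15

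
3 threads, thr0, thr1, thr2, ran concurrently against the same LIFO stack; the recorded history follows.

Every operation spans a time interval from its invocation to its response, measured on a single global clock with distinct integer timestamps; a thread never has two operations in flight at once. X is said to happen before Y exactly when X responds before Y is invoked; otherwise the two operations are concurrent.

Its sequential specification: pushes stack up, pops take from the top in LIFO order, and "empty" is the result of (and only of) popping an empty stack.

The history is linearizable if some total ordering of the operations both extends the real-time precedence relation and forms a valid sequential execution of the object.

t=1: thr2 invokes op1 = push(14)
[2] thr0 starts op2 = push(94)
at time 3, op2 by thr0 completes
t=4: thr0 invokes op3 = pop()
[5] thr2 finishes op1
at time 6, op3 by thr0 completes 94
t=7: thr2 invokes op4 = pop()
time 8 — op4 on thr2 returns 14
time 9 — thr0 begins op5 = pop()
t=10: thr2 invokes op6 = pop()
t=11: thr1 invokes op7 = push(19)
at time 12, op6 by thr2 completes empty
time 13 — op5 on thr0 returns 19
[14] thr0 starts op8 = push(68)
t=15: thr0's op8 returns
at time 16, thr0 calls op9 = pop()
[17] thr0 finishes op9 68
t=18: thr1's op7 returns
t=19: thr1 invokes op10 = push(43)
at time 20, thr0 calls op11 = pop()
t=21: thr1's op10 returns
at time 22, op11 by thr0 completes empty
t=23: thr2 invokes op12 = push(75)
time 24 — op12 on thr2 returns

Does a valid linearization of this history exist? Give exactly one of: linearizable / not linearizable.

one valid linearization: op1, op2, op3, op4, op6, op7, op5, op8, op9, op11, op10, op12
after step 1 (op1 push(14)): stack <14>
after step 2 (op2 push(94)): stack <14,94>
after step 3 (op3 pop() → 94): stack <14>
after step 4 (op4 pop() → 14): stack <>
after step 5 (op6 pop() → empty): stack <>
after step 6 (op7 push(19)): stack <19>
after step 7 (op5 pop() → 19): stack <>
after step 8 (op8 push(68)): stack <68>
after step 9 (op9 pop() → 68): stack <>
after step 10 (op11 pop() → empty): stack <>
after step 11 (op10 push(43)): stack <43>
after step 12 (op12 push(75)): stack <43,75>

linearizable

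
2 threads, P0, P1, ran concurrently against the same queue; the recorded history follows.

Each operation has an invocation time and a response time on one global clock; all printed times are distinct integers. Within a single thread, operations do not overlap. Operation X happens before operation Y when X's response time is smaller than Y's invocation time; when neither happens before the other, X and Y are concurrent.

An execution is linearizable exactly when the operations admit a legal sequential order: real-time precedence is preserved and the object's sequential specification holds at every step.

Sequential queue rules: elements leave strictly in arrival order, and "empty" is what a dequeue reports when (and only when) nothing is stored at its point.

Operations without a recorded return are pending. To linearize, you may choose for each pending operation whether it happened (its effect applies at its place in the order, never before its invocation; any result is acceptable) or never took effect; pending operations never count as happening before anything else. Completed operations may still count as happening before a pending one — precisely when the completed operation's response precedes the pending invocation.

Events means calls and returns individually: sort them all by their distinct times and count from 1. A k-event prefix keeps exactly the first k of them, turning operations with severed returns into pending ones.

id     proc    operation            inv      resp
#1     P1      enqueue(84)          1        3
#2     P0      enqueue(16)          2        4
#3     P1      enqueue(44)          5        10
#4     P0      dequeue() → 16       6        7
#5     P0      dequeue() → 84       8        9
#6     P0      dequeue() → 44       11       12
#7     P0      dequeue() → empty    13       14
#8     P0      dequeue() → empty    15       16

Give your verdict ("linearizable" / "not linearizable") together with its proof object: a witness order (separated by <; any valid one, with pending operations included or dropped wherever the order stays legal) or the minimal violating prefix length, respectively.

linearizable — witness: #2 < #1 < #3 < #4 < #5 < #6 < #7 < #8

1. #2 enqueue(16), leaving queue <16>
2. #1 enqueue(84), leaving queue <16,84>
3. #3 enqueue(44), leaving queue <16,84,44>
4. #4 dequeue() → 16, leaving queue <84,44>
5. #5 dequeue() → 84, leaving queue <44>
6. #6 dequeue() → 44, leaving queue <>
7. #7 dequeue() → empty, leaving queue <>
8. #8 dequeue() → empty, leaving queue <>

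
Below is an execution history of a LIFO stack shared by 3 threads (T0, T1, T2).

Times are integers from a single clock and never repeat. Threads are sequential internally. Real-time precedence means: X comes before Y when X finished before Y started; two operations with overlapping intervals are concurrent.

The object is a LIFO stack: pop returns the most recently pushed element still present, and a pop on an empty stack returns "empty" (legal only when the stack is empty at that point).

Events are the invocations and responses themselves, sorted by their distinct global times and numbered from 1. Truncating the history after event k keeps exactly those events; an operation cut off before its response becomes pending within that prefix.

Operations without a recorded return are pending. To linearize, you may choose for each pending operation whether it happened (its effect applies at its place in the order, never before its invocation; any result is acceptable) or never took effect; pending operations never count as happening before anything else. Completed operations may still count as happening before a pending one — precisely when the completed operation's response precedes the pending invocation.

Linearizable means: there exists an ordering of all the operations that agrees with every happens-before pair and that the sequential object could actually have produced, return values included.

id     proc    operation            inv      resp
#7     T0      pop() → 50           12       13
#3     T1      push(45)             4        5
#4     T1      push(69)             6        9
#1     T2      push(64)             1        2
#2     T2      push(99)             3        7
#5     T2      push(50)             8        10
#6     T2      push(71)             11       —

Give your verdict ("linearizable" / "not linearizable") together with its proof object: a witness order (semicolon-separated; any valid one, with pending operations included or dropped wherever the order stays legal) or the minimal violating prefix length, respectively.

linearizable — witness: #1; #2; #3; #4; #5; #7

step 1: #1 push(64) — stack <64>
step 2: #2 push(99) — stack <64,99>
step 3: #3 push(45) — stack <64,99,45>
step 4: #4 push(69) — stack <64,99,45,69>
step 5: #5 push(50) — stack <64,99,45,69,50>
step 6: #7 pop() → 50 — stack <64,99,45,69>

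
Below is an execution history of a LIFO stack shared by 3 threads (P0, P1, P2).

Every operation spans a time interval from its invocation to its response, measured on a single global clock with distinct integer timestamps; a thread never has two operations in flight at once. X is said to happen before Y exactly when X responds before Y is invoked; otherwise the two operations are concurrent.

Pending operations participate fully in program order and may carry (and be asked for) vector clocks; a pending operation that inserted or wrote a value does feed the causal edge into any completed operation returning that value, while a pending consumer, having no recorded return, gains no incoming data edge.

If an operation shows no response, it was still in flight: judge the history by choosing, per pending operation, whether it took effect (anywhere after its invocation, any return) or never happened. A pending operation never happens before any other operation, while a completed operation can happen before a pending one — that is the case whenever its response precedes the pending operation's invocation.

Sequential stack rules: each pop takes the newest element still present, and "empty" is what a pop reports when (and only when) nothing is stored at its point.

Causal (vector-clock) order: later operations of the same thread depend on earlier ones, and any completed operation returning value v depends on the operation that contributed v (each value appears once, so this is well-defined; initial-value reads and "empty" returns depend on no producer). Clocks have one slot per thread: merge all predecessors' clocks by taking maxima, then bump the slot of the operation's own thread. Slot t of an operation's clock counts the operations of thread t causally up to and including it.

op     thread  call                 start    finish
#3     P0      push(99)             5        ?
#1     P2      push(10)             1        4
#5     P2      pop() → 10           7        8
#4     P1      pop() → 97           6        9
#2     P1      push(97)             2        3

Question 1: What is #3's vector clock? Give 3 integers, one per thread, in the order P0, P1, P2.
root op #1, invoked 1: fresh clock plus P2's own tick → (0, 0, 1)
root op #2, invoked 2: fresh clock plus P1's own tick → (0, 1, 0)
root op #3, invoked 5: fresh clock plus P0's own tick → (1, 0, 0)
invoked at 7, #5 merges VC(#1)=(0, 0, 1) and bumps P2's slot → (0, 0, 2)
invoked at 6, #4 merges VC(#2)=(0, 1, 0) and bumps P1's slot → (0, 2, 0)
target: VC(#3) = (1, 0, 0)

(1, 0, 0)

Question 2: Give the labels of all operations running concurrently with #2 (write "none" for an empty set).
#2 runs from 2 to 3; window-overlapping ops are concurrent
#1 [1,4]: concurrent
#3 [5,…): after
#4 [6,9]: after
#5 [7,8]: after

#1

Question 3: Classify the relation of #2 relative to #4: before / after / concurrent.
#2 spans [2,3], #4 spans [6,9]
resp(#2)=3 < inv(#4)=6

before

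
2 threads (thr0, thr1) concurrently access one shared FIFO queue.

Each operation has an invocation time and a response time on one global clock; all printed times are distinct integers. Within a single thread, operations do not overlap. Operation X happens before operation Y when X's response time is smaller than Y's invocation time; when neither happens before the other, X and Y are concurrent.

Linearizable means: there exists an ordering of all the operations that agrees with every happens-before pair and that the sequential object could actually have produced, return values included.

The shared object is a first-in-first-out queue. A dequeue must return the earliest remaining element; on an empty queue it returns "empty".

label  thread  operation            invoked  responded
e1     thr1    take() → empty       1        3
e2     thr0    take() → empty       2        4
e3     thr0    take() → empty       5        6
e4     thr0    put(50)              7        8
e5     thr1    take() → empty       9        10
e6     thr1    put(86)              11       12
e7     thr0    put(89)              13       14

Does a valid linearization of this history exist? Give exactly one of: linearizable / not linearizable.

cut after 9 events: linearizable; cut after 10 events (e5 responds, time 10): not linearizable
real-time-consistent orders of the 5 completed operations: 2 — all fail the FIFO queue replay
one such order, e1, e2, e3, e4, e5, breaks at step 5 where e5 take() → empty is illegal
one such order, e2, e1, e3, e4, e5, breaks at step 5 where e5 take() → empty is illegal

not linearizable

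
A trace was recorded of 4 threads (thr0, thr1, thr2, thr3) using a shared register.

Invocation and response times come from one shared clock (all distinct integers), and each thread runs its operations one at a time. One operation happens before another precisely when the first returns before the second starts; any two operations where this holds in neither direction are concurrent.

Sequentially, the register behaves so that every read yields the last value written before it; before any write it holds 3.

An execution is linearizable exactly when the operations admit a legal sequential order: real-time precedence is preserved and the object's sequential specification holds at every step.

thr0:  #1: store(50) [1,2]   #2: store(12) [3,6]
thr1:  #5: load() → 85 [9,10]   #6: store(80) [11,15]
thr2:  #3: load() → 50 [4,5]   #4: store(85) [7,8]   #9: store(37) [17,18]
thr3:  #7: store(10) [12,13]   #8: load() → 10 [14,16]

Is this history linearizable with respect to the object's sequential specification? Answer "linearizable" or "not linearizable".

linearizable

a witness: #1, #3, #2, #4, #5, #6, #7, #8, #9
1. #1 store(50), leaving value 50
2. #3 load() → 50, leaving value 50
3. #2 store(12), leaving value 12
4. #4 store(85), leaving value 85
5. #5 load() → 85, leaving value 85
6. #6 store(80), leaving value 80
7. #7 store(10), leaving value 10
8. #8 load() → 10, leaving value 10
9. #9 store(37), leaving value 37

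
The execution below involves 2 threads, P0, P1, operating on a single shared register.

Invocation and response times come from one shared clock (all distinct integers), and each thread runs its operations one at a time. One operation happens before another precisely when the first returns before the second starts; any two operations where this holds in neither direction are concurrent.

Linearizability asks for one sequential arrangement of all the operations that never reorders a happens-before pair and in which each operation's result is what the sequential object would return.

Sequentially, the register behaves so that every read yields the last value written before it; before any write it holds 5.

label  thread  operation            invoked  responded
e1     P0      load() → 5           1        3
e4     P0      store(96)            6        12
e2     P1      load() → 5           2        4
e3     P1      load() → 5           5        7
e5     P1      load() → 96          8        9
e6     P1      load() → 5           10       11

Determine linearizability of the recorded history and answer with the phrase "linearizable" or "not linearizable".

not linearizable

events 1..10 are fine; event 11 — the response of e6 at time 11 — makes the prefix non-linearizable
no legal order exists: 2 real-time-consistent candidates over 5 completed register operations, all rejected
include/drop combinations of the 1 pending operation (e4) were all tried; none helps
e.g. e1, e2, e3, e5, e6 (pending dropped): illegal at step 4, since e5 load() → 96 cannot apply there
e.g. e2, e1, e3, e5, e6 (pending dropped): illegal at step 4, since e5 load() → 96 cannot apply there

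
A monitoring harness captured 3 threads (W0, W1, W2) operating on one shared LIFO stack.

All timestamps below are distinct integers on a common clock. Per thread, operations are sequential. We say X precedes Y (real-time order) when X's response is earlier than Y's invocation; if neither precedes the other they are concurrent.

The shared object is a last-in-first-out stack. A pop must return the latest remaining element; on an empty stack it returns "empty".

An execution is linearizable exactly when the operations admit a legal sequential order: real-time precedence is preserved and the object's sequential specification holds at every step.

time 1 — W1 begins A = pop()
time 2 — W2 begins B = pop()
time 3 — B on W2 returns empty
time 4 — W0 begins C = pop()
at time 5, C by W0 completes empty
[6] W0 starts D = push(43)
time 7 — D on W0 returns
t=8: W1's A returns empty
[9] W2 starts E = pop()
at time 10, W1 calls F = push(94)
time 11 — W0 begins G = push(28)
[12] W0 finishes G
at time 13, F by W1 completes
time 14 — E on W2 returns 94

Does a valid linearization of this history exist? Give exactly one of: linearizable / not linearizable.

one valid linearization: A, B, C, D, F, E, G
after step 1 (A pop() → empty): stack <>
after step 2 (B pop() → empty): stack <>
after step 3 (C pop() → empty): stack <>
after step 4 (D push(43)): stack <43>
after step 5 (F push(94)): stack <43,94>
after step 6 (E pop() → 94): stack <43>
after step 7 (G push(28)): stack <43,28>

linearizable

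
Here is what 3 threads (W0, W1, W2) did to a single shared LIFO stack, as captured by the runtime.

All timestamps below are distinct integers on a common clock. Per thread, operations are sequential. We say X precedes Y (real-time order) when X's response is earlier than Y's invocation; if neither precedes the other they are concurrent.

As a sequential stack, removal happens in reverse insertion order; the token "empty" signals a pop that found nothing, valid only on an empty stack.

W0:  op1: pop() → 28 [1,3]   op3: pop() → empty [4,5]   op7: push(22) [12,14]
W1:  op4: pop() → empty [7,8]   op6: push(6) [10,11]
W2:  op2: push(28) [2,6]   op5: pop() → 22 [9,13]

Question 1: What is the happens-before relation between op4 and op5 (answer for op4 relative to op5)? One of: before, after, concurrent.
Answer: before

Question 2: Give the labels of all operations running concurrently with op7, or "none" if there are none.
Answer: op5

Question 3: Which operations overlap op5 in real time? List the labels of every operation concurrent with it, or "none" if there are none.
Answer: op6, op7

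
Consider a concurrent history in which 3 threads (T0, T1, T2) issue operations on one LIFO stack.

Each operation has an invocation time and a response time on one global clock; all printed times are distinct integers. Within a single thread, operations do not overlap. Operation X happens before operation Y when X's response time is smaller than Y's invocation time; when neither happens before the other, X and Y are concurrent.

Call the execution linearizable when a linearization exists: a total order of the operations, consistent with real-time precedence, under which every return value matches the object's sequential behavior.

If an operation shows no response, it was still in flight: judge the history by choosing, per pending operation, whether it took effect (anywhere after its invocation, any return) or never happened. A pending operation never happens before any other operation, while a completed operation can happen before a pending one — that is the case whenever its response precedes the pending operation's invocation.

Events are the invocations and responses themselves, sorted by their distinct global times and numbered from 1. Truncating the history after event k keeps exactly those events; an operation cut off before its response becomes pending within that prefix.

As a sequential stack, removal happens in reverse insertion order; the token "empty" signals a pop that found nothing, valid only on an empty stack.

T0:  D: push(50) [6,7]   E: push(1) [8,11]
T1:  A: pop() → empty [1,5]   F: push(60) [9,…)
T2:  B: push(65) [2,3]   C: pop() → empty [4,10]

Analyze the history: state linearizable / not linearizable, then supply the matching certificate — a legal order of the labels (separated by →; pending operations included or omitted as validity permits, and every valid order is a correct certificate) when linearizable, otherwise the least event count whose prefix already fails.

prefix check: 1..9 passes, 1..10 fails once C's time-10 response joins
all 5 real-time-respecting orders fail — 4 completed LIFO stack operations, no legal replay
include/drop combinations of the 2 pending operations (E, F) were all tried; none helps
sample order A, B, C, D (pending dropped) stalls at step 3 — C pop() → empty has no legal effect
sample order A, B, D, C (pending dropped) stalls at step 4 — C pop() → empty has no legal effect

not linearizable — minimal violating prefix: 10 events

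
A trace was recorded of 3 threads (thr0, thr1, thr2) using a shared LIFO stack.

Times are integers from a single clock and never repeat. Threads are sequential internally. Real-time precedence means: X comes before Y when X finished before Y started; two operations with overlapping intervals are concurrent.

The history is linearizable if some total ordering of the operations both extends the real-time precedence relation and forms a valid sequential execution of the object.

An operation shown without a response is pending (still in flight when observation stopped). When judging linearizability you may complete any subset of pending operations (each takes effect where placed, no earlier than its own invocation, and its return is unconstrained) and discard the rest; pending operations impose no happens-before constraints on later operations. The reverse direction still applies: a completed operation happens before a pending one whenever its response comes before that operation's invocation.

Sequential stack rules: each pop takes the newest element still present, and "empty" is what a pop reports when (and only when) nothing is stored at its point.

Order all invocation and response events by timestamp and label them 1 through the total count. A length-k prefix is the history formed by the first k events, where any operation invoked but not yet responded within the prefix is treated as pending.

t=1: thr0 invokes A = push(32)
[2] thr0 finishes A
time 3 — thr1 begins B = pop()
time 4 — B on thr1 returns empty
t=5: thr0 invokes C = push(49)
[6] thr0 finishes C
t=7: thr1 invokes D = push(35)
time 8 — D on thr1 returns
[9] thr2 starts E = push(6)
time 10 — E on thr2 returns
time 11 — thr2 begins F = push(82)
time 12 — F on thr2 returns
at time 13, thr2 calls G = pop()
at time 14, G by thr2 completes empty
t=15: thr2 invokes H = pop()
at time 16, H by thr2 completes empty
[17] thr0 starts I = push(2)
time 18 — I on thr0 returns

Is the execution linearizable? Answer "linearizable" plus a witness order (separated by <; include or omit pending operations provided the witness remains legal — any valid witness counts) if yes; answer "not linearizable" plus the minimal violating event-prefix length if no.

not linearizable — minimal violating prefix: 4 events

already the first 4 events (up to B's response at time 4) admit no linearization; the first 3 still do
a single order respects real time; the 2 completed LIFO stack operations fail replay along it
sample order A, B stalls at step 2 — B pop() → empty has no legal effect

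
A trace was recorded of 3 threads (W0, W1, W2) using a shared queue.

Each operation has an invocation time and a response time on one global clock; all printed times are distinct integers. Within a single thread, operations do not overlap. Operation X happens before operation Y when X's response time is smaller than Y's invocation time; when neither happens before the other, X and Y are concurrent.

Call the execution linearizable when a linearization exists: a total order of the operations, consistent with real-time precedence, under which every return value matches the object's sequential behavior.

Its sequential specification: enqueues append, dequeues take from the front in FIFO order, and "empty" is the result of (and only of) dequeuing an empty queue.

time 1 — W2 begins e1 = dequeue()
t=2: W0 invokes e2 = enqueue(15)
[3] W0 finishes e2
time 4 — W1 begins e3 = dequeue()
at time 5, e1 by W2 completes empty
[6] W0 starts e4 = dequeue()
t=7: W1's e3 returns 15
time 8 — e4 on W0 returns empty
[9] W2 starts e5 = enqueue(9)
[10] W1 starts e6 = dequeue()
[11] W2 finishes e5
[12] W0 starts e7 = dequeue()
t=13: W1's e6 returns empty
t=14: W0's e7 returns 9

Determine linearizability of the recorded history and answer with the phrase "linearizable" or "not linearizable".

linearizable

a witness: e1, e2, e3, e4, e5, e7, e6
step 1: e1 dequeue() → empty — queue <>
step 2: e2 enqueue(15) — queue <15>
step 3: e3 dequeue() → 15 — queue <>
step 4: e4 dequeue() → empty — queue <>
step 5: e5 enqueue(9) — queue <9>
step 6: e7 dequeue() → 9 — queue <>
step 7: e6 dequeue() → empty — queue <>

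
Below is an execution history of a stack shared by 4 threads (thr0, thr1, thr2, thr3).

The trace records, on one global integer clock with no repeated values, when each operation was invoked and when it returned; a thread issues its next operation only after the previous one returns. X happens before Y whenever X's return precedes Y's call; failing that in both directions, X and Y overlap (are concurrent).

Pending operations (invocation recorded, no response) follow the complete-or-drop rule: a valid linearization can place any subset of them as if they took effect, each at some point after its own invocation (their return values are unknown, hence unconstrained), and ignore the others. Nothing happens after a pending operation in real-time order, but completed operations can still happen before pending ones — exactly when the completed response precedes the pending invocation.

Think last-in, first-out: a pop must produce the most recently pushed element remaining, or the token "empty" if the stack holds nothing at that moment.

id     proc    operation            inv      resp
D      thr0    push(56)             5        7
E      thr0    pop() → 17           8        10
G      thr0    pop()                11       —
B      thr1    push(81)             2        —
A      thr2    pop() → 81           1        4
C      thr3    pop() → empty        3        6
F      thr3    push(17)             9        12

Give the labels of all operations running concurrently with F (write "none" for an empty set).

F spans [9,12]; an op avoiding the whole window 9..12 is ordered, any other is concurrent
A [1,4]: before
B [2,…): concurrent
C [3,6]: before
D [5,7]: before
E [8,10]: concurrent
G [11,…): concurrent

B, E, G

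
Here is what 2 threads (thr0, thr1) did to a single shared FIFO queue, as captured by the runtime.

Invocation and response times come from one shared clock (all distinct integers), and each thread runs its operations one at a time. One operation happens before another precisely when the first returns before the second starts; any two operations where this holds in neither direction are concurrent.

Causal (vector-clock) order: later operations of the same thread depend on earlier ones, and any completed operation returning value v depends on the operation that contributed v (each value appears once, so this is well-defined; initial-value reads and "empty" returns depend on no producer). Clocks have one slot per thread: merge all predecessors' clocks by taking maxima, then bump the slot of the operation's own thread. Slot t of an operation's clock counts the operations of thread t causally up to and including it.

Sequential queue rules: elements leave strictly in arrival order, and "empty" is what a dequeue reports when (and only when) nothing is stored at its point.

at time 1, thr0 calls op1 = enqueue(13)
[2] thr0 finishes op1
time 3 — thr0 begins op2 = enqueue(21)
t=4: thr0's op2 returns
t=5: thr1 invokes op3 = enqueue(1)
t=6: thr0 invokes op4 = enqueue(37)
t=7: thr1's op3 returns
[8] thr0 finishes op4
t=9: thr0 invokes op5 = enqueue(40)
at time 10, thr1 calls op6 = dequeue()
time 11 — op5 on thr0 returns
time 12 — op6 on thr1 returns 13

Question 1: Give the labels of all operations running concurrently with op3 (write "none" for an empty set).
overlap test against op3 [5,7]: concurrent iff the interval meets 5..7
op1 [1,2]: before
op2 [3,4]: before
op4 [6,8]: concurrent
op5 [9,11]: after
op6 [10,12]: after

op4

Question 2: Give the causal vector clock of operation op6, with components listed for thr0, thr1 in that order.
op3, invoked 5, has no incoming edges; only thr1's bump applies → (0, 1)
op1, invoked 1, has no incoming edges; only thr0's bump applies → (1, 0)
op2 (invocation 3): componentwise max over VC(op1)=(1, 0), +1 at thr0, giving (2, 0)
op6 (invocation 10): componentwise max over VC(op1)=(1, 0), VC(op3)=(0, 1), +1 at thr1, giving (1, 2)
op4 (invocation 6): componentwise max over VC(op2)=(2, 0), +1 at thr0, giving (3, 0)
op5 (invocation 9): componentwise max over VC(op4)=(3, 0), +1 at thr0, giving (4, 0)
target: VC(op6) = (1, 2)

(1, 2)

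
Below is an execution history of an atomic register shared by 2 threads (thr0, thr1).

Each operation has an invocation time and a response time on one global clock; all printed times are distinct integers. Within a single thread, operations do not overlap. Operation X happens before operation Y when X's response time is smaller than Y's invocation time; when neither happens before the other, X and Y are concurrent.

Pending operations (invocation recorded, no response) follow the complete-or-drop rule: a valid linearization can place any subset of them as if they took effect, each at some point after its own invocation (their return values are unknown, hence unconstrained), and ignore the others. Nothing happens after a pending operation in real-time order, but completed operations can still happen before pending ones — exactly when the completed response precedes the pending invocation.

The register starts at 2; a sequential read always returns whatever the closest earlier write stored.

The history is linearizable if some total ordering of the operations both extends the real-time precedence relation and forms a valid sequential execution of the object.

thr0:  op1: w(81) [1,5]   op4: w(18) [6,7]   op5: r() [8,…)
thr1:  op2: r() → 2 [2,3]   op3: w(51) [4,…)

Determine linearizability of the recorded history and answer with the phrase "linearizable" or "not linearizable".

a witness: op2, op1, op3, op4
after step 1 (op2 r() → 2): value 2
after step 2 (op1 w(81)): value 81
after step 3 (op3 w(51) (pending, included)): value 51
after step 4 (op4 w(18)): value 18

linearizable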